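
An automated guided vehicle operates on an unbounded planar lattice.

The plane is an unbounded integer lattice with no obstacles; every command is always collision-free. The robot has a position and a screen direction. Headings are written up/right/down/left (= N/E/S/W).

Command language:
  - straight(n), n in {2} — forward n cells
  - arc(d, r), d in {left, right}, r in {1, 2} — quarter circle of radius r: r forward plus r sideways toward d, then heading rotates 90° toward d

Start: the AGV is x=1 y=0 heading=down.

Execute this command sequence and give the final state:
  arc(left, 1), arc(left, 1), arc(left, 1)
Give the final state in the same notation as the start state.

initial: x=1 y=0 heading=down
t=1 arc(left, 1) ⇒ x=2 y=-1 heading=right
t=2 arc(left, 1) ⇒ x=3 y=0 heading=up
t=3 arc(left, 1) ⇒ x=2 y=1 heading=left

x=2 y=1 heading=left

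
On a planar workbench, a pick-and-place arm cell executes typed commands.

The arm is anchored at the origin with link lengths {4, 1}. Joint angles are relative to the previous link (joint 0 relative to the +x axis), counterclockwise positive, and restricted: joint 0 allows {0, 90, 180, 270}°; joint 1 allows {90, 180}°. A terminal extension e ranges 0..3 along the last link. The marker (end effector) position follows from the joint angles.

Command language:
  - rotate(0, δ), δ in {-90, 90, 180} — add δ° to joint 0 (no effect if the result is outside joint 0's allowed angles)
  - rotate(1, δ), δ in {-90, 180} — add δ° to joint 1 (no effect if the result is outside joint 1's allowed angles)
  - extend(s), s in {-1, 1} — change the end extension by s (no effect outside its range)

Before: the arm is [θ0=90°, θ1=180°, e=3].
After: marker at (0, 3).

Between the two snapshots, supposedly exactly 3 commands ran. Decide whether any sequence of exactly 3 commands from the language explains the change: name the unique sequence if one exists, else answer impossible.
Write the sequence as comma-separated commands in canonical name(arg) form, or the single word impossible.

extend(-1), extend(-1), extend(-1)

t0: [θ0=90°, θ1=180°, e=3]
[1] after extend(-1): [θ0=90°, θ1=180°, e=2]
[2] after extend(-1): [θ0=90°, θ1=180°, e=1]
[3] after extend(-1): [θ0=90°, θ1=180°, e=0]
uniquely the one of 343 3-step routes that fits.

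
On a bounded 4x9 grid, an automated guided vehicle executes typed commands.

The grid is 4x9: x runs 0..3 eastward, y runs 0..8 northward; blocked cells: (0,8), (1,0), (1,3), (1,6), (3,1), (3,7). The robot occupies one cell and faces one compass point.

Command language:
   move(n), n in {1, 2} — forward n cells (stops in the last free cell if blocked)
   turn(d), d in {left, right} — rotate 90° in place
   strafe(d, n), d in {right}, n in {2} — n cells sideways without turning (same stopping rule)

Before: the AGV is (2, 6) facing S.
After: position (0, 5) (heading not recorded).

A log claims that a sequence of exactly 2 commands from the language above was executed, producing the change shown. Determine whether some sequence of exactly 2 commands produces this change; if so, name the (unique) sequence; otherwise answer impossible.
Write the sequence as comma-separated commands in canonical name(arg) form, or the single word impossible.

key: running strafe(right, 2) before move(1) would end elsewhere — order is forced
begin: (2, 6) facing S
step 1 (move(1)): (2, 5) facing S
step 2 (strafe(right, 2)): (0, 5) facing S
no other 2-command option fits: unique.

move(1), strafe(right, 2)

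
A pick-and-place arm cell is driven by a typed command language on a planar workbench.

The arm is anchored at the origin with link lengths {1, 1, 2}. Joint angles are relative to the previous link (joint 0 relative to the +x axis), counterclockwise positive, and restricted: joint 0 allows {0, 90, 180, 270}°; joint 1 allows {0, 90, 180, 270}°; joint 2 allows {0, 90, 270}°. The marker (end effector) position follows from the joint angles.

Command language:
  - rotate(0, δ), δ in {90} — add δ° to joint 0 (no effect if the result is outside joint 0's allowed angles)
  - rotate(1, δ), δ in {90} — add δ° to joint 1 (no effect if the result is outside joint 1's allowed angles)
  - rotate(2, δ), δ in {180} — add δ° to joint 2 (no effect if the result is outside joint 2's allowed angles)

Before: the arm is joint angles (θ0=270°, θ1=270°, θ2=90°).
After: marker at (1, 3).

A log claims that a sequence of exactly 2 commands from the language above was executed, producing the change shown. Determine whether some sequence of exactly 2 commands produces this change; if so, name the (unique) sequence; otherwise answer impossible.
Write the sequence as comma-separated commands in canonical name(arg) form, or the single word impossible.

rotate(0, 90), rotate(0, 90)

from: joint angles (θ0=270°, θ1=270°, θ2=90°)
step 1 (rotate(0, 90)): joint angles (θ0=0°, θ1=270°, θ2=90°)
step 2 (rotate(0, 90)): joint angles (θ0=90°, θ1=270°, θ2=90°)
no rival 2-sequence matches.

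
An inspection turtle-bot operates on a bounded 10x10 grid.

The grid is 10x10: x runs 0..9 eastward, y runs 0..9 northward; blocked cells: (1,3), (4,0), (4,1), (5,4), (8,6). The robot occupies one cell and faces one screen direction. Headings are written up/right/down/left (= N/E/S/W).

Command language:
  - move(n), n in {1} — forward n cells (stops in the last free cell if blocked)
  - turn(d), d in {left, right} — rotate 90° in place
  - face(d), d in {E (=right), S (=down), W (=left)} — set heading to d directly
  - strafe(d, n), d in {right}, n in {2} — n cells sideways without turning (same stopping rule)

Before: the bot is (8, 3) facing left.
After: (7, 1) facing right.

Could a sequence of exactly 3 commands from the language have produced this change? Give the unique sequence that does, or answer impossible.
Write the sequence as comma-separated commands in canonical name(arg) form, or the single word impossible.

move(1), face(E), strafe(right, 2)

key: running strafe(right, 2) before move(1) would end elsewhere — order is forced
t0: (8, 3) facing left
step 1 (move(1)): (7, 3) facing left
step 2 (face(E)): (7, 3) facing right
step 3 (strafe(right, 2)): (7, 1) facing right
no rival 3-sequence matches.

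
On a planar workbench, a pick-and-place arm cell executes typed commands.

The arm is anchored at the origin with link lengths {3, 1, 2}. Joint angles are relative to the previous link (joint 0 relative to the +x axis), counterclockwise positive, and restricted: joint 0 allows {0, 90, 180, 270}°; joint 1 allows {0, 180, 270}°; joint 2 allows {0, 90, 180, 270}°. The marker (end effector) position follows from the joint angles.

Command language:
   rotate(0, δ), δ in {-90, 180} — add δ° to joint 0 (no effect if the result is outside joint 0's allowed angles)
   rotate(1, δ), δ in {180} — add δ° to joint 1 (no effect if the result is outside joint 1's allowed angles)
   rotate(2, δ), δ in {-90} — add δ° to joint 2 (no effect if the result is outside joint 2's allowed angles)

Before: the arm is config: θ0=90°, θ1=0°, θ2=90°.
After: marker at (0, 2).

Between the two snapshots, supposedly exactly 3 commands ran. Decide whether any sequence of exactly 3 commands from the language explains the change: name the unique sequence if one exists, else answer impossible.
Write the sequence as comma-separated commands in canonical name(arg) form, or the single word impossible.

begin: config: θ0=90°, θ1=0°, θ2=90°
1. rotate(2, -90) → config: θ0=90°, θ1=0°, θ2=0°
2. rotate(2, -90) → config: θ0=90°, θ1=0°, θ2=270°
3. rotate(2, -90) → config: θ0=90°, θ1=0°, θ2=180°
all 64 alternatives checked — unique.

rotate(2, -90), rotate(2, -90), rotate(2, -90)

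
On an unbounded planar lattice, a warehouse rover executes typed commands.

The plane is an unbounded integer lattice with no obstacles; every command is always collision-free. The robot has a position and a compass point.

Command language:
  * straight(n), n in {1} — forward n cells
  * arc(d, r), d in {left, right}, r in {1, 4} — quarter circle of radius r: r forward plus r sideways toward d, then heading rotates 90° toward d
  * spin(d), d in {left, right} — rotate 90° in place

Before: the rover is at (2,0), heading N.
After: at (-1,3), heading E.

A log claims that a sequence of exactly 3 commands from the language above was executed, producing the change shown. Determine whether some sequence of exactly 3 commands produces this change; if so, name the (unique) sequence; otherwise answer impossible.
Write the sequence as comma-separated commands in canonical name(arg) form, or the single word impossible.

key: order matters: swapping arc(left, 4) and arc(left, 1) lands elsewhere
start: at (2,0), heading N
[1] after arc(left, 4): at (-2,4), heading W
[2] after spin(left): at (-2,4), heading S
[3] after arc(left, 1): at (-1,3), heading E
no rival 3-sequence matches.

arc(left, 4), spin(left), arc(left, 1)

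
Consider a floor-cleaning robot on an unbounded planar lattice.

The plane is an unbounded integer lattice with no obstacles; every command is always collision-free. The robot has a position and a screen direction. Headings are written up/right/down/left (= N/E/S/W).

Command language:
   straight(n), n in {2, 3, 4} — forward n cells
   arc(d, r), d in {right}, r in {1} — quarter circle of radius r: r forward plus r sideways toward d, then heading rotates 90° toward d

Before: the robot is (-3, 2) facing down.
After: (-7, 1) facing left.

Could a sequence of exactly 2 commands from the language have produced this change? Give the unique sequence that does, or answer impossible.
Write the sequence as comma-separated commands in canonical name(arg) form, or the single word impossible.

arc(right, 1), straight(3)

key: order matters: swapping arc(right, 1) and straight(3) lands elsewhere
from: (-3, 2) facing down
[1] after arc(right, 1): (-4, 1) facing left
[2] after straight(3): (-7, 1) facing left
no other 2-command option fits: unique.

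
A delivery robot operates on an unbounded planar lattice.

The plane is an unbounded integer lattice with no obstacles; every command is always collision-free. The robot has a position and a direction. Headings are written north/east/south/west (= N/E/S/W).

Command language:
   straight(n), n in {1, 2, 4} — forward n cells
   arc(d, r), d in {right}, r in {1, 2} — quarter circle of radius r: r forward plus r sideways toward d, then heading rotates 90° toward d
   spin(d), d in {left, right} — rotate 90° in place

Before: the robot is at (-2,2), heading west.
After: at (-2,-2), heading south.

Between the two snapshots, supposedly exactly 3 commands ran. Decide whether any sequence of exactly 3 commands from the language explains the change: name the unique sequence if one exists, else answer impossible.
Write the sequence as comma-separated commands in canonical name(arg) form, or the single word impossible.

spin(left), straight(2), straight(2)

key: cell and facing (now S) both changed — the 3 commands mix motion and turning
from: at (-2,2), heading west
1. spin(left) → at (-2,2), heading south
2. straight(2) → at (-2,0), heading south
3. straight(2) → at (-2,-2), heading south
uniquely the one of 343 3-step routes that fits.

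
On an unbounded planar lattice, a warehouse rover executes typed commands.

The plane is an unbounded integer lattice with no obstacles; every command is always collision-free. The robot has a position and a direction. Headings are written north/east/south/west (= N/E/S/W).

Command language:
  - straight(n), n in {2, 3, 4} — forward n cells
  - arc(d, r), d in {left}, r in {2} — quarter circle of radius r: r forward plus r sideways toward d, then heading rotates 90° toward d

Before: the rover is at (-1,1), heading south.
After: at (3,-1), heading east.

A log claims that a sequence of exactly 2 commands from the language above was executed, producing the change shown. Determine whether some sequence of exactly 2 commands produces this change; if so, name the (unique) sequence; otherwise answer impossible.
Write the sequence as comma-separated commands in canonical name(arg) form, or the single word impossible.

arc(left, 2), straight(2)

key: order matters: swapping arc(left, 2) and straight(2) lands elsewhere
begin: at (-1,1), heading south
t=1 arc(left, 2) ⇒ at (1,-1), heading east
t=2 straight(2) ⇒ at (3,-1), heading east
all 16 alternatives checked — unique.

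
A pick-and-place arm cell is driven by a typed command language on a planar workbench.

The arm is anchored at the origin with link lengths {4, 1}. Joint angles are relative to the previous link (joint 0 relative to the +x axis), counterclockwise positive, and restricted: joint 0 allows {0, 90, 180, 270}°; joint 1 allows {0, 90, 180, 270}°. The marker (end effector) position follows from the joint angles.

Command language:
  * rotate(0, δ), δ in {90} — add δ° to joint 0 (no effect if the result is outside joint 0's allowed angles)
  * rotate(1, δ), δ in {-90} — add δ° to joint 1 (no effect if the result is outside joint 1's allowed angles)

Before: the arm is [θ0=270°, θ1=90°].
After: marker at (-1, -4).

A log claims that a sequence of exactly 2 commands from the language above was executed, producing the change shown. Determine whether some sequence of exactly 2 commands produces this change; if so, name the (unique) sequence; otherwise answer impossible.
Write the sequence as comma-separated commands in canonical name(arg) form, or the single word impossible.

start: [θ0=270°, θ1=90°]
step 1 (rotate(1, -90)): [θ0=270°, θ1=0°]
step 2 (rotate(1, -90)): [θ0=270°, θ1=270°]
uniquely the one of 4 2-step routes that fits.

rotate(1, -90), rotate(1, -90)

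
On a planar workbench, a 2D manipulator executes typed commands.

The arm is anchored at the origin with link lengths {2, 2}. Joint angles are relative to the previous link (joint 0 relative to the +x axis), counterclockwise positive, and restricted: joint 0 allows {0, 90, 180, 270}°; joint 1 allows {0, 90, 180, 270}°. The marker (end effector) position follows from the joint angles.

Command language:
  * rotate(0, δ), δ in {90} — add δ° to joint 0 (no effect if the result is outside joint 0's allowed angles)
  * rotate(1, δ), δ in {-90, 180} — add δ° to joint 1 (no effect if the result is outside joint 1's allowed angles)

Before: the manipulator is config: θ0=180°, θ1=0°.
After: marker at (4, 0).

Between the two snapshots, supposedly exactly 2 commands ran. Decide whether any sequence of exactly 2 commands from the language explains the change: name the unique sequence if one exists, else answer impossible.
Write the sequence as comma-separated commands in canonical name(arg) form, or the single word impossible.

initial: config: θ0=180°, θ1=0°
step 1 (rotate(0, 90)): config: θ0=270°, θ1=0°
step 2 (rotate(0, 90)): config: θ0=0°, θ1=0°
no other 2-command option fits: unique.

rotate(0, 90), rotate(0, 90)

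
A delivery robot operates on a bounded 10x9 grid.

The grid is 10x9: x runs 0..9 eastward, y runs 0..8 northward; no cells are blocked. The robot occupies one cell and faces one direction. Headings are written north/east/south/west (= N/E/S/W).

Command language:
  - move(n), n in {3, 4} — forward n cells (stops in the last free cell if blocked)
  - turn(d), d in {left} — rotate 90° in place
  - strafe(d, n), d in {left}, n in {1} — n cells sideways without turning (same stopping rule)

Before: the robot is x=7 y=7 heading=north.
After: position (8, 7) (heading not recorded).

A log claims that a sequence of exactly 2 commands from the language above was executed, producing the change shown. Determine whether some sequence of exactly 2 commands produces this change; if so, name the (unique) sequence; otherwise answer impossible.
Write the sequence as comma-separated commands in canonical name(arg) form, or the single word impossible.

impossible

all 16 sequences checked — none match.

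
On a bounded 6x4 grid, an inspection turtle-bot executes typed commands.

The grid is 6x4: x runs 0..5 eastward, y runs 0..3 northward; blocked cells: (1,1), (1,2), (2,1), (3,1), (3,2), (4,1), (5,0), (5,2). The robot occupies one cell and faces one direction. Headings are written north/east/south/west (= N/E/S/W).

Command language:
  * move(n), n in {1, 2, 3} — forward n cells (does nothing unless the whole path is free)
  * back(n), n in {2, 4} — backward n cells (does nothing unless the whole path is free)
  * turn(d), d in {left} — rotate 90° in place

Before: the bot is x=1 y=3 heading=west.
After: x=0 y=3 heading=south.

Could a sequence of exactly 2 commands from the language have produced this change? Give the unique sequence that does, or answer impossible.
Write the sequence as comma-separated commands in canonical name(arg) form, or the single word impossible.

move(1), turn(left)

key: running turn(left) before move(1) would end elsewhere — order is forced
start: x=1 y=3 heading=west
step 1 (move(1)): x=0 y=3 heading=west
step 2 (turn(left)): x=0 y=3 heading=south
all 36 alternatives checked — unique.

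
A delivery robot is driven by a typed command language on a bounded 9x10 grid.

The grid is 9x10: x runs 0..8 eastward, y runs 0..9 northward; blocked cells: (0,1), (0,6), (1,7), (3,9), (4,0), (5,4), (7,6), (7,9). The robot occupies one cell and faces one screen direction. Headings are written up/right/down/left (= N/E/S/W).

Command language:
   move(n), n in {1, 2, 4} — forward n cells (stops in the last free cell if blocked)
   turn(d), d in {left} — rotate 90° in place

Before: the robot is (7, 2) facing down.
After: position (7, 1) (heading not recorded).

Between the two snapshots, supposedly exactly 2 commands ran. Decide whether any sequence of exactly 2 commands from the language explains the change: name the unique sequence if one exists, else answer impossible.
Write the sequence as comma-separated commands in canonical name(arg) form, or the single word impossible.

move(1), turn(left)

key: running turn(left) before move(1) would end elsewhere — order is forced
initial: (7, 2) facing down
step 1 (move(1)): (7, 1) facing down
step 2 (turn(left)): (7, 1) facing right
no rival 2-sequence matches.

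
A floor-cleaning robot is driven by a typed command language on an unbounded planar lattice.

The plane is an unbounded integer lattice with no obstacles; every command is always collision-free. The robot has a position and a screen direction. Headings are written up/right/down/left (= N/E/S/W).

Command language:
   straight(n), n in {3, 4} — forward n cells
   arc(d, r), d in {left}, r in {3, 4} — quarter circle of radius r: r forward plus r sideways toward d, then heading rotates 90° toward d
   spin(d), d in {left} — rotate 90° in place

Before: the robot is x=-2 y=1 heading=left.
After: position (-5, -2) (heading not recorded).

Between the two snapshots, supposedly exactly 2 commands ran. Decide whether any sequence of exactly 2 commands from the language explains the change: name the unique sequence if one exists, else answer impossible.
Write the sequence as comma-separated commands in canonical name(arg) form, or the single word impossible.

arc(left, 3), spin(left)

key: running spin(left) before arc(left, 3) would end elsewhere — order is forced
begin: x=-2 y=1 heading=left
[1] after arc(left, 3): x=-5 y=-2 heading=down
[2] after spin(left): x=-5 y=-2 heading=right
all 25 alternatives checked — unique.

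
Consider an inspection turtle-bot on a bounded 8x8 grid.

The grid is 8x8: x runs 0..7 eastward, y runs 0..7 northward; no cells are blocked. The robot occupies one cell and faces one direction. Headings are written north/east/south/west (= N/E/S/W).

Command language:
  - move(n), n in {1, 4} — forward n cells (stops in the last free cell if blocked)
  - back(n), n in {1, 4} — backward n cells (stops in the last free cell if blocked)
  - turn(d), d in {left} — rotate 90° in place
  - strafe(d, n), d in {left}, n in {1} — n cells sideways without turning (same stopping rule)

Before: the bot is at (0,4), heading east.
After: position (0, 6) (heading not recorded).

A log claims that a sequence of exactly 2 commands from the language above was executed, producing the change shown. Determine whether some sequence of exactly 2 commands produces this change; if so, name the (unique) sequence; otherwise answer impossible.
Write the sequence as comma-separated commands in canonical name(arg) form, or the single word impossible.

strafe(left, 1), strafe(left, 1)

begin: at (0,4), heading east
[1] after strafe(left, 1): at (0,5), heading east
[2] after strafe(left, 1): at (0,6), heading east
all 36 alternatives checked — unique.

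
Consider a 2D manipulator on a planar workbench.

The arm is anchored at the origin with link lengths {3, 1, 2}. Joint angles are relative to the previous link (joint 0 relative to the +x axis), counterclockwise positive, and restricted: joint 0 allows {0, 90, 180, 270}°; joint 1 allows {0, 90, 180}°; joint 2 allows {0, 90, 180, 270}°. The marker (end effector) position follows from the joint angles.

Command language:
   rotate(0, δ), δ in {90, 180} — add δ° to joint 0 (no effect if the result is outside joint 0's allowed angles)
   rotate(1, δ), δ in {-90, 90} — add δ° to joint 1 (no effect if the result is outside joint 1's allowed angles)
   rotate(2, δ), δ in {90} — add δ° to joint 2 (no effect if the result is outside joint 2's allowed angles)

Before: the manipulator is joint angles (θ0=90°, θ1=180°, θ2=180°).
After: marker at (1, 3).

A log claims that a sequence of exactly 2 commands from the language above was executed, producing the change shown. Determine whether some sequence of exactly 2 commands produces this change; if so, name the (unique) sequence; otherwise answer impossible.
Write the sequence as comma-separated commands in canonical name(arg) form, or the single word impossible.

rotate(1, 90), rotate(1, -90)

key: order matters: swapping rotate(1, 90) and rotate(1, -90) lands elsewhere
from: joint angles (θ0=90°, θ1=180°, θ2=180°)
1. rotate(1, 90) → joint angles (θ0=90°, θ1=180°, θ2=180°)
2. rotate(1, -90) → joint angles (θ0=90°, θ1=90°, θ2=180°)
no rival 2-sequence matches.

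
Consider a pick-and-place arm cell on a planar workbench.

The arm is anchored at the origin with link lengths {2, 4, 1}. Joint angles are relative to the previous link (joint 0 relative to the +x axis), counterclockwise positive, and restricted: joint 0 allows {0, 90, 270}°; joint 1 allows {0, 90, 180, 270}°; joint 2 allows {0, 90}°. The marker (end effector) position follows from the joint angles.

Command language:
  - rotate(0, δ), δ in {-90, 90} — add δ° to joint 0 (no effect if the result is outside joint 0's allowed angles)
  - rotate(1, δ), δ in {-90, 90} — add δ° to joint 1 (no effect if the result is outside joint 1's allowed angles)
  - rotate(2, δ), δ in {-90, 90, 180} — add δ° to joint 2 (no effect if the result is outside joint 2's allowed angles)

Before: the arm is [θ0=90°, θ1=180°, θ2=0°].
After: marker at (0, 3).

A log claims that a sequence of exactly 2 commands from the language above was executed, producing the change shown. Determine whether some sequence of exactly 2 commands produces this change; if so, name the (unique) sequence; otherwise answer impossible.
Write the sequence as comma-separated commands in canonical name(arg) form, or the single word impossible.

begin: [θ0=90°, θ1=180°, θ2=0°]
1. rotate(0, -90) → [θ0=0°, θ1=180°, θ2=0°]
2. rotate(0, -90) → [θ0=270°, θ1=180°, θ2=0°]
no rival 2-sequence matches.

rotate(0, -90), rotate(0, -90)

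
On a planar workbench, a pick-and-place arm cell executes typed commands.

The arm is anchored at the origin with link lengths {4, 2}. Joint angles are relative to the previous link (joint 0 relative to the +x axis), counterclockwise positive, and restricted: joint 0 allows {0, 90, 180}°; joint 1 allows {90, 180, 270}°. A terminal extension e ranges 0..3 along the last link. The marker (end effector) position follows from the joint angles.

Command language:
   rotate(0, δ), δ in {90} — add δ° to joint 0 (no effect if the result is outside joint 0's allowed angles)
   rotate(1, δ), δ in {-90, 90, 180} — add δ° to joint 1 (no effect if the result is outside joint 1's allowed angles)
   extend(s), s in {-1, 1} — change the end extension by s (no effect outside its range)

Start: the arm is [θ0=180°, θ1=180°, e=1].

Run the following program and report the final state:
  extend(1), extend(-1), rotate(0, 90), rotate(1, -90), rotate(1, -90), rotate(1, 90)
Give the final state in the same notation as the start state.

t0: [θ0=180°, θ1=180°, e=1]
1. extend(1) → [θ0=180°, θ1=180°, e=2]
2. extend(-1) → [θ0=180°, θ1=180°, e=1]
3. rotate(0, 90) → [θ0=180°, θ1=180°, e=1]
4. rotate(1, -90) → [θ0=180°, θ1=90°, e=1]
5. rotate(1, -90) → [θ0=180°, θ1=90°, e=1]
6. rotate(1, 90) → [θ0=180°, θ1=180°, e=1]

[θ0=180°, θ1=180°, e=1]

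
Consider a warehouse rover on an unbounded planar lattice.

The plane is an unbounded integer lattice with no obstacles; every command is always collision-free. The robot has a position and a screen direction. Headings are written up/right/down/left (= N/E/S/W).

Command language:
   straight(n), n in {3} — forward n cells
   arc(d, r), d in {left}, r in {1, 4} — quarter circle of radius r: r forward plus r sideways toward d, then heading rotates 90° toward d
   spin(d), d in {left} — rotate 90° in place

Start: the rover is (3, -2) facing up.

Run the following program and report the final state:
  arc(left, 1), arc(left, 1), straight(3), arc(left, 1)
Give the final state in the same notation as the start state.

(2, -6) facing right

start: (3, -2) facing up
step 1 (arc(left, 1)): (2, -1) facing left
step 2 (arc(left, 1)): (1, -2) facing down
step 3 (straight(3)): (1, -5) facing down
step 4 (arc(left, 1)): (2, -6) facing right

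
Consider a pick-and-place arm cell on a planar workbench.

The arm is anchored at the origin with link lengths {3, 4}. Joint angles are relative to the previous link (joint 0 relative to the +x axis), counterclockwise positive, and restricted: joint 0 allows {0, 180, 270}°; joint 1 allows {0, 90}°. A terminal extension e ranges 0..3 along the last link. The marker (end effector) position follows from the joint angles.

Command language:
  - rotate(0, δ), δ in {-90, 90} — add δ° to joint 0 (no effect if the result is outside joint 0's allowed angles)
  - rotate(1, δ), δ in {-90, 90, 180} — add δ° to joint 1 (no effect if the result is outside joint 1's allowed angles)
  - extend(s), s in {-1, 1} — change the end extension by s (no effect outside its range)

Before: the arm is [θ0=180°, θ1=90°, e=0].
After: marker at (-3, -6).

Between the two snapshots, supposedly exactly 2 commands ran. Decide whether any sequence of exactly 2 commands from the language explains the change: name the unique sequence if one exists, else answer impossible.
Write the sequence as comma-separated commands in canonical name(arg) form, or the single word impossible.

start: [θ0=180°, θ1=90°, e=0]
t=1 extend(1) ⇒ [θ0=180°, θ1=90°, e=1]
t=2 extend(1) ⇒ [θ0=180°, θ1=90°, e=2]
all 49 alternatives checked — unique.

extend(1), extend(1)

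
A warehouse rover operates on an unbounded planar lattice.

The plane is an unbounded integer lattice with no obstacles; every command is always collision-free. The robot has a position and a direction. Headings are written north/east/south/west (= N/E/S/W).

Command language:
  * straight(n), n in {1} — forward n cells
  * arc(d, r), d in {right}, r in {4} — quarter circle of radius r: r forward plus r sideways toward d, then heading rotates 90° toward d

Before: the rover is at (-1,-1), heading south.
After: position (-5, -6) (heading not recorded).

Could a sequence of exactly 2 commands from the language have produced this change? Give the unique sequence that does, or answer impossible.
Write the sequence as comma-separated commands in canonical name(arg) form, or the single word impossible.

key: order matters: swapping straight(1) and arc(right, 4) lands elsewhere
t0: at (-1,-1), heading south
t=1 straight(1) ⇒ at (-1,-2), heading south
t=2 arc(right, 4) ⇒ at (-5,-6), heading west
all 4 alternatives checked — unique.

straight(1), arc(right, 4)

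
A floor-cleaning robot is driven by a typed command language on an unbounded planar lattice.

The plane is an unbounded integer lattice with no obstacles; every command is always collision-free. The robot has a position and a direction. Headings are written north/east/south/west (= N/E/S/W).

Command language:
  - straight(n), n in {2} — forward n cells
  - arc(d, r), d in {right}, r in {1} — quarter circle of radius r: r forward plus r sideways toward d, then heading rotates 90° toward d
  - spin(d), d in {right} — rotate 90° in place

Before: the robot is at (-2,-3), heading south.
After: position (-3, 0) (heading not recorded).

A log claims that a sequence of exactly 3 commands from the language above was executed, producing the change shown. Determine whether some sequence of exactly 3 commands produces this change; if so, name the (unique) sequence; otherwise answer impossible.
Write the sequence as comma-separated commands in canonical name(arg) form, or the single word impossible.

key: order matters: swapping spin(right) and straight(2) lands elsewhere
t0: at (-2,-3), heading south
1. spin(right) → at (-2,-3), heading west
2. arc(right, 1) → at (-3,-2), heading north
3. straight(2) → at (-3,0), heading north
uniquely the one of 27 3-step routes that fits.

spin(right), arc(right, 1), straight(2)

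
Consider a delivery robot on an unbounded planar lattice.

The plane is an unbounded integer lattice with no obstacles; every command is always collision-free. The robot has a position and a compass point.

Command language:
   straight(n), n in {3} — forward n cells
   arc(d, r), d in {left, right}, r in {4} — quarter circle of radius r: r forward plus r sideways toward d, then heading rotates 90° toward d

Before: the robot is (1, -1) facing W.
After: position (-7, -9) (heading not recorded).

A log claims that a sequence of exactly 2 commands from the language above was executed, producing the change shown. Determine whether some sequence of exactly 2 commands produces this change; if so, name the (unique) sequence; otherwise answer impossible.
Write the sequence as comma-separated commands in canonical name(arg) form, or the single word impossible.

key: running arc(right, 4) before arc(left, 4) would end elsewhere — order is forced
from: (1, -1) facing W
[1] after arc(left, 4): (-3, -5) facing S
[2] after arc(right, 4): (-7, -9) facing W
no other 2-command option fits: unique.

arc(left, 4), arc(right, 4)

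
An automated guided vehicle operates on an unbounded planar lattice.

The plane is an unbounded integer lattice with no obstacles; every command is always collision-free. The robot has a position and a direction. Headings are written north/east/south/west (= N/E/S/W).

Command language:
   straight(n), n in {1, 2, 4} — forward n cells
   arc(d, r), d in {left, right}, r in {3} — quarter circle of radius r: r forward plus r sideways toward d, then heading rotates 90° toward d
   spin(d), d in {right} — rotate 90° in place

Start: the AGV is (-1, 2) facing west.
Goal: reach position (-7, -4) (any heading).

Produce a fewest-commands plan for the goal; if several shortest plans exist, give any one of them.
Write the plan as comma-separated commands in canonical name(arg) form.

arc(left, 3), arc(right, 3)

start: (-1, 2) facing west
step 1 (arc(left, 3)): (-4, -1) facing south
step 2 (arc(right, 3)): (-7, -4) facing west
nothing shorter than 2 reaches the goal.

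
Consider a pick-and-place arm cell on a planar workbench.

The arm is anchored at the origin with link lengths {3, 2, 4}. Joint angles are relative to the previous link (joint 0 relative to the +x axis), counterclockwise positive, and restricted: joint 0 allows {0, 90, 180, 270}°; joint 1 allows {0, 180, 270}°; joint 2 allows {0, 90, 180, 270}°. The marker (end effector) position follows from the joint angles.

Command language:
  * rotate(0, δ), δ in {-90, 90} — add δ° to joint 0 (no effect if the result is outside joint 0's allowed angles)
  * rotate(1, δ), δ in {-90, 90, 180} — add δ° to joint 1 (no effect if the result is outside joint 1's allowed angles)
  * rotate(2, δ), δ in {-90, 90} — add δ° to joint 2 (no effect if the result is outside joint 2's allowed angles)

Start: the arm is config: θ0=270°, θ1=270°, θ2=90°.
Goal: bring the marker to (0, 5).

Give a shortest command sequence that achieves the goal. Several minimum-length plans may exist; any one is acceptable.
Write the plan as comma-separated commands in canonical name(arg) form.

start: config: θ0=270°, θ1=270°, θ2=90°
t=1 rotate(0, 90) ⇒ config: θ0=0°, θ1=270°, θ2=90°
t=2 rotate(0, 90) ⇒ config: θ0=90°, θ1=270°, θ2=90°
t=3 rotate(2, 90) ⇒ config: θ0=90°, θ1=270°, θ2=180°
t=4 rotate(1, -90) ⇒ config: θ0=90°, θ1=180°, θ2=180°
minimal: 4 command(s), checked below 4.

rotate(0, 90), rotate(0, 90), rotate(2, 90), rotate(1, -90)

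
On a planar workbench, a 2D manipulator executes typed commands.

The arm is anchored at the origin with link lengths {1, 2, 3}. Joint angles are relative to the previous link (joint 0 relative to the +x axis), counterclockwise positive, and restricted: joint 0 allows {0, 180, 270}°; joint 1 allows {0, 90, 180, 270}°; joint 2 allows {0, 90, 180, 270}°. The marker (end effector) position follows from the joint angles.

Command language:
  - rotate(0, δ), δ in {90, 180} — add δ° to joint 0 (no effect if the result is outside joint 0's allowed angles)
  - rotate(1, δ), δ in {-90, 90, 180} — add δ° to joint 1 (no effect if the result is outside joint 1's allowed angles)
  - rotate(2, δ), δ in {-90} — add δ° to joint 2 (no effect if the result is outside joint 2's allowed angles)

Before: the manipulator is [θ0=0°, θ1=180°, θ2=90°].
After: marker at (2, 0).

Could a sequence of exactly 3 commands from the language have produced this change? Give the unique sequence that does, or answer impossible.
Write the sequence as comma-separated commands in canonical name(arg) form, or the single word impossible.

rotate(2, -90), rotate(2, -90), rotate(2, -90)

start: [θ0=0°, θ1=180°, θ2=90°]
1. rotate(2, -90) → [θ0=0°, θ1=180°, θ2=0°]
2. rotate(2, -90) → [θ0=0°, θ1=180°, θ2=270°]
3. rotate(2, -90) → [θ0=0°, θ1=180°, θ2=180°]
uniquely the one of 216 3-step routes that fits.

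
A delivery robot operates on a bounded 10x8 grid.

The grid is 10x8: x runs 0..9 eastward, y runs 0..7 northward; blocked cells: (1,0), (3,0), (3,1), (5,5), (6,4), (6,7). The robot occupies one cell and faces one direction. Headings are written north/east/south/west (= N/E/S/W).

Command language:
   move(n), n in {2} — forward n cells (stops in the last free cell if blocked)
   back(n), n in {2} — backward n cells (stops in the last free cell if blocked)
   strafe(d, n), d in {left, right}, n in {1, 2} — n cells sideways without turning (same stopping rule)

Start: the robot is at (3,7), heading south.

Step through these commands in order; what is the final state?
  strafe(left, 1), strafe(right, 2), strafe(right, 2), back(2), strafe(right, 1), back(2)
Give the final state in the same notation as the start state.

initial: at (3,7), heading south
step 1 (strafe(left, 1)): at (4,7), heading south
step 2 (strafe(right, 2)): at (2,7), heading south
step 3 (strafe(right, 2)): at (0,7), heading south
step 4 (back(2)): at (0,7), heading south
step 5 (strafe(right, 1)): at (0,7), heading south
step 6 (back(2)): at (0,7), heading south

at (0,7), heading south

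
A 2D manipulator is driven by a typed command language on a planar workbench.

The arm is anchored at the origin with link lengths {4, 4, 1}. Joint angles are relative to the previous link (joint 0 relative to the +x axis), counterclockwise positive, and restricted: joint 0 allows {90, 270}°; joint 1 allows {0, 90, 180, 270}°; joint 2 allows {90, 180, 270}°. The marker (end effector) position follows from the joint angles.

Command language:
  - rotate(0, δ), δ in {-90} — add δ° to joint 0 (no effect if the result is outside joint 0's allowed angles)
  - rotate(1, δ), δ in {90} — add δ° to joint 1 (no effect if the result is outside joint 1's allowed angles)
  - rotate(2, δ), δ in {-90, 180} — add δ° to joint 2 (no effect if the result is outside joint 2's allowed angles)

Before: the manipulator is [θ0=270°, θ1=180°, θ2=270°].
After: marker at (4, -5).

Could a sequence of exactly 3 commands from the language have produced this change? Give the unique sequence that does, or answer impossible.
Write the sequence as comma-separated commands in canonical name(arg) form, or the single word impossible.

rotate(1, 90), rotate(1, 90), rotate(1, 90)

start: [θ0=270°, θ1=180°, θ2=270°]
[1] after rotate(1, 90): [θ0=270°, θ1=270°, θ2=270°]
[2] after rotate(1, 90): [θ0=270°, θ1=0°, θ2=270°]
[3] after rotate(1, 90): [θ0=270°, θ1=90°, θ2=270°]
uniquely the one of 64 3-step routes that fits.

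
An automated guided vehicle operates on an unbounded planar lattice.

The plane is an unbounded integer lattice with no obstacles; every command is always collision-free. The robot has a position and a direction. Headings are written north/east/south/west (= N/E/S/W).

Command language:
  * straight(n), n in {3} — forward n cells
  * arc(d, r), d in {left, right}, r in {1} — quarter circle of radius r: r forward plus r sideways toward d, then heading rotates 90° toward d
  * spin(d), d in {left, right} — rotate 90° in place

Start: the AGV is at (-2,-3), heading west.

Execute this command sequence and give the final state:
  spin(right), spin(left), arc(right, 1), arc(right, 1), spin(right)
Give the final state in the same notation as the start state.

at (-2,-1), heading south

start: at (-2,-3), heading west
1. spin(right) → at (-2,-3), heading north
2. spin(left) → at (-2,-3), heading west
3. arc(right, 1) → at (-3,-2), heading north
4. arc(right, 1) → at (-2,-1), heading east
5. spin(right) → at (-2,-1), heading south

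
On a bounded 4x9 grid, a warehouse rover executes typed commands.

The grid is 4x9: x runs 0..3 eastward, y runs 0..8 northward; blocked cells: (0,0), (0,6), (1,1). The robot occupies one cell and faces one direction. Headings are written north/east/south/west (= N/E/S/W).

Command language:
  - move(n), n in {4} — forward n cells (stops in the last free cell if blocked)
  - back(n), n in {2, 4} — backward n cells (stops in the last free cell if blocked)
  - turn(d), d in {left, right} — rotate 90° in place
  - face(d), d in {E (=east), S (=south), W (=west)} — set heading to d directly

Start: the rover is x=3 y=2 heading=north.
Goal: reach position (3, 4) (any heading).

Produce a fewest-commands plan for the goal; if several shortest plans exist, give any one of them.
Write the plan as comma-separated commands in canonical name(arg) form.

from: x=3 y=2 heading=north
[1] after move(4): x=3 y=6 heading=north
[2] after back(2): x=3 y=4 heading=north
shorter routes all fall short; 2 is best.

move(4), back(2)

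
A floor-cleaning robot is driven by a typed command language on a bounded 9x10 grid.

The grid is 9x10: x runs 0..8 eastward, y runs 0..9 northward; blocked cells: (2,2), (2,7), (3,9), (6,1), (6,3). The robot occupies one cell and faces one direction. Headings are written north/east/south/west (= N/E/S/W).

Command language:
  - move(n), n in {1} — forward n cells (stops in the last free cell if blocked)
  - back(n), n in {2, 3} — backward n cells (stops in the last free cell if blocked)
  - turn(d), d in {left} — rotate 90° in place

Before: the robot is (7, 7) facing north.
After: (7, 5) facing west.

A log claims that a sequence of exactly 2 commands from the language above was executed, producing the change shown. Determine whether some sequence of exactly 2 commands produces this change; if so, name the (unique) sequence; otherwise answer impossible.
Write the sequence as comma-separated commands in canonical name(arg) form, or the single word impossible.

key: order matters: swapping back(2) and turn(left) lands elsewhere
initial: (7, 7) facing north
step 1 (back(2)): (7, 5) facing north
step 2 (turn(left)): (7, 5) facing west
all 16 alternatives checked — unique.

back(2), turn(left)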